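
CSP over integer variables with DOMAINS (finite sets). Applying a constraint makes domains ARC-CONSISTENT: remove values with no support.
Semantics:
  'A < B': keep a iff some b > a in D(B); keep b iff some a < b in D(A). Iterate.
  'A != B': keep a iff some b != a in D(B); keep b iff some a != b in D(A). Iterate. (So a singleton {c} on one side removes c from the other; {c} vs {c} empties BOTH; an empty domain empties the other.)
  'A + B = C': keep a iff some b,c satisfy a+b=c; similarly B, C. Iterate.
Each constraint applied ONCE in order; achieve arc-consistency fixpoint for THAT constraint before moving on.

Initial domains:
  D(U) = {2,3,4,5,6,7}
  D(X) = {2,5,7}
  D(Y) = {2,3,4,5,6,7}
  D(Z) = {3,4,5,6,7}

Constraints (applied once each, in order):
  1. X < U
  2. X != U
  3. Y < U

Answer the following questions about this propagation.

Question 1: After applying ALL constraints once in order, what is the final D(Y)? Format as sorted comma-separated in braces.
Answer: {2,3,4,5,6}

Derivation:
Constraint 1 (X < U) on D(X)={2,5,7} D(U)={2,3,4,5,6,7}: X {2,5,7}->{2,5}; U {2,3,4,5,6,7}->{3,4,5,6,7}
Constraint 2 (X != U) on D(X)={2,5} D(U)={3,4,5,6,7}: no change
Constraint 3 (Y < U) on D(Y)={2,3,4,5,6,7} D(U)={3,4,5,6,7}: Y {2,3,4,5,6,7}->{2,3,4,5,6}
So after all 3 constraints: D(Y) = {2,3,4,5,6}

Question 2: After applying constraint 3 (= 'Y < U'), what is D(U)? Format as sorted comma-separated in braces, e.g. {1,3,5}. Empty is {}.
Answer: {3,4,5,6,7}

Derivation:
Constraint 1 (X < U) on D(X)={2,5,7} D(U)={2,3,4,5,6,7}: X {2,5,7}->{2,5}; U {2,3,4,5,6,7}->{3,4,5,6,7}
Constraint 2 (X != U) on D(X)={2,5} D(U)={3,4,5,6,7}: no change
Constraint 3 (Y < U) on D(Y)={2,3,4,5,6,7} D(U)={3,4,5,6,7}: Y {2,3,4,5,6,7}->{2,3,4,5,6}
So after constraint 3: D(U) = {3,4,5,6,7}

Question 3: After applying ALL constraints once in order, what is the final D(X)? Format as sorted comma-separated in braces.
Answer: {2,5}

Derivation:
Constraint 1 (X < U) on D(X)={2,5,7} D(U)={2,3,4,5,6,7}: X {2,5,7}->{2,5}; U {2,3,4,5,6,7}->{3,4,5,6,7}
Constraint 2 (X != U) on D(X)={2,5} D(U)={3,4,5,6,7}: no change
Constraint 3 (Y < U) on D(Y)={2,3,4,5,6,7} D(U)={3,4,5,6,7}: Y {2,3,4,5,6,7}->{2,3,4,5,6}
So after all 3 constraints: D(X) = {2,5}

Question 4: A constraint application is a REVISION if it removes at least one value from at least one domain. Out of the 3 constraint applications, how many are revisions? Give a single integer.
Constraint 1 (X < U) on D(X)={2,5,7} D(U)={2,3,4,5,6,7}: X {2,5,7}->{2,5}; U {2,3,4,5,6,7}->{3,4,5,6,7} => REVISION
Constraint 2 (X != U) on D(X)={2,5} D(U)={3,4,5,6,7}: no change => not a revision
Constraint 3 (Y < U) on D(Y)={2,3,4,5,6,7} D(U)={3,4,5,6,7}: Y {2,3,4,5,6,7}->{2,3,4,5,6} => REVISION
Total revisions = 2

Answer: 2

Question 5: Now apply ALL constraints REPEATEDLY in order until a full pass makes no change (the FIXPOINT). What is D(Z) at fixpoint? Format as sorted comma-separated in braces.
Answer: {3,4,5,6,7}

Derivation:
pass 0 (initial): D(Z)={3,4,5,6,7}
pass 1: U {2,3,4,5,6,7}->{3,4,5,6,7}; X {2,5,7}->{2,5}; Y {2,3,4,5,6,7}->{2,3,4,5,6}
pass 2: no change
Fixpoint after 2 passes: D(Z) = {3,4,5,6,7}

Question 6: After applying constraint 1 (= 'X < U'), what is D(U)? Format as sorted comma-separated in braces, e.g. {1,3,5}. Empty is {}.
Constraint 1 (X < U) on D(X)={2,5,7} D(U)={2,3,4,5,6,7}: X {2,5,7}->{2,5}; U {2,3,4,5,6,7}->{3,4,5,6,7}
So after constraint 1: D(U) = {3,4,5,6,7}

Answer: {3,4,5,6,7}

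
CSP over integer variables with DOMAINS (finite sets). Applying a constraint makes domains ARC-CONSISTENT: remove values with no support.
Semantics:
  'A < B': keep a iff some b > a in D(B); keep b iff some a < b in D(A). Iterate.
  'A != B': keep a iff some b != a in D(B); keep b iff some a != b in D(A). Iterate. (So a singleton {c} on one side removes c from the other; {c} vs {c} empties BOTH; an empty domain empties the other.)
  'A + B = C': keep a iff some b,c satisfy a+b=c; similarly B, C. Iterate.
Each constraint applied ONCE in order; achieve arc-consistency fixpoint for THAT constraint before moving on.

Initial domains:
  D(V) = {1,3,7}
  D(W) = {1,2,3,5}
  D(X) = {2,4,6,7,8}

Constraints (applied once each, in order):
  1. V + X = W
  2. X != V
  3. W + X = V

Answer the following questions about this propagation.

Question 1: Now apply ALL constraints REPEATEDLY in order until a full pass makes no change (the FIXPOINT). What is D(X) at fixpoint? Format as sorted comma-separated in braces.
pass 0 (initial): D(X)={2,4,6,7,8}
pass 1: V {1,3,7}->{}; W {1,2,3,5}->{}; X {2,4,6,7,8}->{}
pass 2: no change
Fixpoint after 2 passes: D(X) = {}

Answer: {}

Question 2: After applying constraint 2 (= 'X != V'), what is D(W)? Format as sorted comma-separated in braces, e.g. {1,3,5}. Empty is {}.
Answer: {3,5}

Derivation:
Constraint 1 (V + X = W) on D(V)={1,3,7} D(X)={2,4,6,7,8} D(W)={1,2,3,5}: V {1,3,7}->{1,3}; X {2,4,6,7,8}->{2,4}; W {1,2,3,5}->{3,5}
Constraint 2 (X != V) on D(X)={2,4} D(V)={1,3}: no change
So after constraint 2: D(W) = {3,5}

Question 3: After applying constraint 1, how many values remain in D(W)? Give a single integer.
Constraint 1 (V + X = W) on D(V)={1,3,7} D(X)={2,4,6,7,8} D(W)={1,2,3,5}: V {1,3,7}->{1,3}; X {2,4,6,7,8}->{2,4}; W {1,2,3,5}->{3,5}
So after constraint 1: D(W)={3,5}, size = 2

Answer: 2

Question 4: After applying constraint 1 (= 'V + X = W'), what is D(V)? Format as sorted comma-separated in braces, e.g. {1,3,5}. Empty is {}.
Answer: {1,3}

Derivation:
Constraint 1 (V + X = W) on D(V)={1,3,7} D(X)={2,4,6,7,8} D(W)={1,2,3,5}: V {1,3,7}->{1,3}; X {2,4,6,7,8}->{2,4}; W {1,2,3,5}->{3,5}
So after constraint 1: D(V) = {1,3}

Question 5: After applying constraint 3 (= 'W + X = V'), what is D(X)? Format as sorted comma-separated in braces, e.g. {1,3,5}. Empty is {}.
Answer: {}

Derivation:
Constraint 1 (V + X = W) on D(V)={1,3,7} D(X)={2,4,6,7,8} D(W)={1,2,3,5}: V {1,3,7}->{1,3}; X {2,4,6,7,8}->{2,4}; W {1,2,3,5}->{3,5}
Constraint 2 (X != V) on D(X)={2,4} D(V)={1,3}: no change
Constraint 3 (W + X = V) on D(W)={3,5} D(X)={2,4} D(V)={1,3}: W {3,5}->{}; X {2,4}->{}; V {1,3}->{}
So after constraint 3: D(X) = {}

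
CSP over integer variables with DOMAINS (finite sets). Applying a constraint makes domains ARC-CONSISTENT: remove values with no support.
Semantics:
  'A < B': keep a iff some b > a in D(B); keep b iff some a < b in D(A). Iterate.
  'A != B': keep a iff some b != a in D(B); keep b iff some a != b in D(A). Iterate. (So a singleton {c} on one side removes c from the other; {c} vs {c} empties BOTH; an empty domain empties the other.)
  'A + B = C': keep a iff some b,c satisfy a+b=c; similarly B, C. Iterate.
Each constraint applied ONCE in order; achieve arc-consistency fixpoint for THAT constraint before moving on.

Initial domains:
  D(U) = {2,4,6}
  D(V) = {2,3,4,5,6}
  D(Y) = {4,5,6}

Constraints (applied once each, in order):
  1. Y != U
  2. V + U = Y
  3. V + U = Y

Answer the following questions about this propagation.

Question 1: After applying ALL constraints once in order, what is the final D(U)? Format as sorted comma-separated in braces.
Answer: {2,4}

Derivation:
Constraint 1 (Y != U) on D(Y)={4,5,6} D(U)={2,4,6}: no change
Constraint 2 (V + U = Y) on D(V)={2,3,4,5,6} D(U)={2,4,6} D(Y)={4,5,6}: V {2,3,4,5,6}->{2,3,4}; U {2,4,6}->{2,4}
Constraint 3 (V + U = Y) on D(V)={2,3,4} D(U)={2,4} D(Y)={4,5,6}: no change
So after all 3 constraints: D(U) = {2,4}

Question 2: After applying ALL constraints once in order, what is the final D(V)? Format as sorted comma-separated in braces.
Constraint 1 (Y != U) on D(Y)={4,5,6} D(U)={2,4,6}: no change
Constraint 2 (V + U = Y) on D(V)={2,3,4,5,6} D(U)={2,4,6} D(Y)={4,5,6}: V {2,3,4,5,6}->{2,3,4}; U {2,4,6}->{2,4}
Constraint 3 (V + U = Y) on D(V)={2,3,4} D(U)={2,4} D(Y)={4,5,6}: no change
So after all 3 constraints: D(V) = {2,3,4}

Answer: {2,3,4}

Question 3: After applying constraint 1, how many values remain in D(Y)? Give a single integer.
Constraint 1 (Y != U) on D(Y)={4,5,6} D(U)={2,4,6}: no change
So after constraint 1: D(Y)={4,5,6}, size = 3

Answer: 3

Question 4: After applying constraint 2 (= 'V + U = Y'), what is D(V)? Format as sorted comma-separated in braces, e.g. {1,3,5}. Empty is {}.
Constraint 1 (Y != U) on D(Y)={4,5,6} D(U)={2,4,6}: no change
Constraint 2 (V + U = Y) on D(V)={2,3,4,5,6} D(U)={2,4,6} D(Y)={4,5,6}: V {2,3,4,5,6}->{2,3,4}; U {2,4,6}->{2,4}
So after constraint 2: D(V) = {2,3,4}

Answer: {2,3,4}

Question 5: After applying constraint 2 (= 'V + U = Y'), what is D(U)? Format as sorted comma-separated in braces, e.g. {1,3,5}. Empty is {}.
Constraint 1 (Y != U) on D(Y)={4,5,6} D(U)={2,4,6}: no change
Constraint 2 (V + U = Y) on D(V)={2,3,4,5,6} D(U)={2,4,6} D(Y)={4,5,6}: V {2,3,4,5,6}->{2,3,4}; U {2,4,6}->{2,4}
So after constraint 2: D(U) = {2,4}

Answer: {2,4}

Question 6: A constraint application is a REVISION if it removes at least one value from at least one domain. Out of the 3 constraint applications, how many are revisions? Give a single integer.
Answer: 1

Derivation:
Constraint 1 (Y != U) on D(Y)={4,5,6} D(U)={2,4,6}: no change => not a revision
Constraint 2 (V + U = Y) on D(V)={2,3,4,5,6} D(U)={2,4,6} D(Y)={4,5,6}: V {2,3,4,5,6}->{2,3,4}; U {2,4,6}->{2,4} => REVISION
Constraint 3 (V + U = Y) on D(V)={2,3,4} D(U)={2,4} D(Y)={4,5,6}: no change => not a revision
Total revisions = 1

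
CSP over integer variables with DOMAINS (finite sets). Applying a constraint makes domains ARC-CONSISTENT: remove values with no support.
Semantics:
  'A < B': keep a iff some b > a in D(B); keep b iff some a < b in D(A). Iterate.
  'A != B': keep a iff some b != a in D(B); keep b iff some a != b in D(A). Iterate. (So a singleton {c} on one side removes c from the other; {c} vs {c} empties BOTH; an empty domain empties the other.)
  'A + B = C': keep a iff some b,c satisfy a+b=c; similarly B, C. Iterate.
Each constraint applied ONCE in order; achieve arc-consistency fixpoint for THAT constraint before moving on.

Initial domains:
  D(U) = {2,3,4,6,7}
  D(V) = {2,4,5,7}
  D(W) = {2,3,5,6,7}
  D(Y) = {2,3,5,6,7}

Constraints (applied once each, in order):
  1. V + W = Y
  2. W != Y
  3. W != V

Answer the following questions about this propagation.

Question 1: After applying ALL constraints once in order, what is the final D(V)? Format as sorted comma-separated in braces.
Constraint 1 (V + W = Y) on D(V)={2,4,5,7} D(W)={2,3,5,6,7} D(Y)={2,3,5,6,7}: V {2,4,5,7}->{2,4,5}; W {2,3,5,6,7}->{2,3,5}; Y {2,3,5,6,7}->{5,6,7}
Constraint 2 (W != Y) on D(W)={2,3,5} D(Y)={5,6,7}: no change
Constraint 3 (W != V) on D(W)={2,3,5} D(V)={2,4,5}: no change
So after all 3 constraints: D(V) = {2,4,5}

Answer: {2,4,5}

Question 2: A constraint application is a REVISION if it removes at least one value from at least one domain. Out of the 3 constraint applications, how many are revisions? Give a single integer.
Constraint 1 (V + W = Y) on D(V)={2,4,5,7} D(W)={2,3,5,6,7} D(Y)={2,3,5,6,7}: V {2,4,5,7}->{2,4,5}; W {2,3,5,6,7}->{2,3,5}; Y {2,3,5,6,7}->{5,6,7} => REVISION
Constraint 2 (W != Y) on D(W)={2,3,5} D(Y)={5,6,7}: no change => not a revision
Constraint 3 (W != V) on D(W)={2,3,5} D(V)={2,4,5}: no change => not a revision
Total revisions = 1

Answer: 1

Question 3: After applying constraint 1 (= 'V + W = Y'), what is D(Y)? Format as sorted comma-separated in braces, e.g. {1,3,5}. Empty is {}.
Answer: {5,6,7}

Derivation:
Constraint 1 (V + W = Y) on D(V)={2,4,5,7} D(W)={2,3,5,6,7} D(Y)={2,3,5,6,7}: V {2,4,5,7}->{2,4,5}; W {2,3,5,6,7}->{2,3,5}; Y {2,3,5,6,7}->{5,6,7}
So after constraint 1: D(Y) = {5,6,7}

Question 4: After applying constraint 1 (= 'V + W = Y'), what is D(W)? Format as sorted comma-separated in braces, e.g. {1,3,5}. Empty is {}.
Constraint 1 (V + W = Y) on D(V)={2,4,5,7} D(W)={2,3,5,6,7} D(Y)={2,3,5,6,7}: V {2,4,5,7}->{2,4,5}; W {2,3,5,6,7}->{2,3,5}; Y {2,3,5,6,7}->{5,6,7}
So after constraint 1: D(W) = {2,3,5}

Answer: {2,3,5}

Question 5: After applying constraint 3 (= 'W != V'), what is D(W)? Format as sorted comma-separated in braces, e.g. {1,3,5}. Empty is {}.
Answer: {2,3,5}

Derivation:
Constraint 1 (V + W = Y) on D(V)={2,4,5,7} D(W)={2,3,5,6,7} D(Y)={2,3,5,6,7}: V {2,4,5,7}->{2,4,5}; W {2,3,5,6,7}->{2,3,5}; Y {2,3,5,6,7}->{5,6,7}
Constraint 2 (W != Y) on D(W)={2,3,5} D(Y)={5,6,7}: no change
Constraint 3 (W != V) on D(W)={2,3,5} D(V)={2,4,5}: no change
So after constraint 3: D(W) = {2,3,5}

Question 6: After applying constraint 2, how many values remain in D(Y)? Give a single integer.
Answer: 3

Derivation:
Constraint 1 (V + W = Y) on D(V)={2,4,5,7} D(W)={2,3,5,6,7} D(Y)={2,3,5,6,7}: V {2,4,5,7}->{2,4,5}; W {2,3,5,6,7}->{2,3,5}; Y {2,3,5,6,7}->{5,6,7}
Constraint 2 (W != Y) on D(W)={2,3,5} D(Y)={5,6,7}: no change
So after constraint 2: D(Y)={5,6,7}, size = 3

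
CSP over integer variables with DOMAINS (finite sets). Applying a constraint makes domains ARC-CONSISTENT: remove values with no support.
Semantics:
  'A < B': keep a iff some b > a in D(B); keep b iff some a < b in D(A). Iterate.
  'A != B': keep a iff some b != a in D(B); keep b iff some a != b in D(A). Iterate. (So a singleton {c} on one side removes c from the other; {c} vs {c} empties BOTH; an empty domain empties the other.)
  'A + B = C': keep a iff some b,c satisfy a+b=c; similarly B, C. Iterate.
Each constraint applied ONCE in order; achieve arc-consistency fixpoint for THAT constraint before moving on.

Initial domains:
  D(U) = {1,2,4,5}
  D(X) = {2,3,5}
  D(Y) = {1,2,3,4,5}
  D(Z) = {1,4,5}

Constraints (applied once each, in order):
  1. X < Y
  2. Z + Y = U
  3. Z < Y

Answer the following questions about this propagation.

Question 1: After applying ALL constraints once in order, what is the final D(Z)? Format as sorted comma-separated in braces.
Answer: {1}

Derivation:
Constraint 1 (X < Y) on D(X)={2,3,5} D(Y)={1,2,3,4,5}: X {2,3,5}->{2,3}; Y {1,2,3,4,5}->{3,4,5}
Constraint 2 (Z + Y = U) on D(Z)={1,4,5} D(Y)={3,4,5} D(U)={1,2,4,5}: Z {1,4,5}->{1}; Y {3,4,5}->{3,4}; U {1,2,4,5}->{4,5}
Constraint 3 (Z < Y) on D(Z)={1} D(Y)={3,4}: no change
So after all 3 constraints: D(Z) = {1}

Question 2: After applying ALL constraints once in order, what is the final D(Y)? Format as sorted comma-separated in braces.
Answer: {3,4}

Derivation:
Constraint 1 (X < Y) on D(X)={2,3,5} D(Y)={1,2,3,4,5}: X {2,3,5}->{2,3}; Y {1,2,3,4,5}->{3,4,5}
Constraint 2 (Z + Y = U) on D(Z)={1,4,5} D(Y)={3,4,5} D(U)={1,2,4,5}: Z {1,4,5}->{1}; Y {3,4,5}->{3,4}; U {1,2,4,5}->{4,5}
Constraint 3 (Z < Y) on D(Z)={1} D(Y)={3,4}: no change
So after all 3 constraints: D(Y) = {3,4}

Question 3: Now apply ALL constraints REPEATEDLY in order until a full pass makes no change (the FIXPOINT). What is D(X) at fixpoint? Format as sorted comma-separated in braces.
pass 0 (initial): D(X)={2,3,5}
pass 1: U {1,2,4,5}->{4,5}; X {2,3,5}->{2,3}; Y {1,2,3,4,5}->{3,4}; Z {1,4,5}->{1}
pass 2: no change
Fixpoint after 2 passes: D(X) = {2,3}

Answer: {2,3}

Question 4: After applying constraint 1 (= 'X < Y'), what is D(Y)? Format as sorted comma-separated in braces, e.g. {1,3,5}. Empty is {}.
Answer: {3,4,5}

Derivation:
Constraint 1 (X < Y) on D(X)={2,3,5} D(Y)={1,2,3,4,5}: X {2,3,5}->{2,3}; Y {1,2,3,4,5}->{3,4,5}
So after constraint 1: D(Y) = {3,4,5}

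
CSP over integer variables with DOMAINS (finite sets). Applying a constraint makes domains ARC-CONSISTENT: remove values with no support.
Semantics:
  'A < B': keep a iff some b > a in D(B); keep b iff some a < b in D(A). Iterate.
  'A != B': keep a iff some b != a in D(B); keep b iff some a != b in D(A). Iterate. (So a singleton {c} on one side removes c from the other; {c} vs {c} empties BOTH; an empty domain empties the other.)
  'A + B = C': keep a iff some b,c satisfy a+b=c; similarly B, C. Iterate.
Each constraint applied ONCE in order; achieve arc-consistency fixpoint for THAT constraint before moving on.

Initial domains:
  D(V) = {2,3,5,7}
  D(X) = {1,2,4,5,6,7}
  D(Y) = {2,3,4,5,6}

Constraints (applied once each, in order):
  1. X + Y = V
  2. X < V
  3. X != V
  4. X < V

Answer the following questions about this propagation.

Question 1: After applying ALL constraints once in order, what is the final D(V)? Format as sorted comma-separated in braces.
Answer: {3,5,7}

Derivation:
Constraint 1 (X + Y = V) on D(X)={1,2,4,5,6,7} D(Y)={2,3,4,5,6} D(V)={2,3,5,7}: X {1,2,4,5,6,7}->{1,2,4,5}; V {2,3,5,7}->{3,5,7}
Constraint 2 (X < V) on D(X)={1,2,4,5} D(V)={3,5,7}: no change
Constraint 3 (X != V) on D(X)={1,2,4,5} D(V)={3,5,7}: no change
Constraint 4 (X < V) on D(X)={1,2,4,5} D(V)={3,5,7}: no change
So after all 4 constraints: D(V) = {3,5,7}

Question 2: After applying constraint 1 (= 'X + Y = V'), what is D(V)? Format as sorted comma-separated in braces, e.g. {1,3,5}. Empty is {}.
Answer: {3,5,7}

Derivation:
Constraint 1 (X + Y = V) on D(X)={1,2,4,5,6,7} D(Y)={2,3,4,5,6} D(V)={2,3,5,7}: X {1,2,4,5,6,7}->{1,2,4,5}; V {2,3,5,7}->{3,5,7}
So after constraint 1: D(V) = {3,5,7}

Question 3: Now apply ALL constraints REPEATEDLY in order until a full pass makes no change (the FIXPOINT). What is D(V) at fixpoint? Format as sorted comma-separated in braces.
Answer: {3,5,7}

Derivation:
pass 0 (initial): D(V)={2,3,5,7}
pass 1: V {2,3,5,7}->{3,5,7}; X {1,2,4,5,6,7}->{1,2,4,5}
pass 2: no change
Fixpoint after 2 passes: D(V) = {3,5,7}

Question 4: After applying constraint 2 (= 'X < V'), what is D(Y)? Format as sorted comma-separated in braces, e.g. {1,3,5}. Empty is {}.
Constraint 1 (X + Y = V) on D(X)={1,2,4,5,6,7} D(Y)={2,3,4,5,6} D(V)={2,3,5,7}: X {1,2,4,5,6,7}->{1,2,4,5}; V {2,3,5,7}->{3,5,7}
Constraint 2 (X < V) on D(X)={1,2,4,5} D(V)={3,5,7}: no change
So after constraint 2: D(Y) = {2,3,4,5,6}

Answer: {2,3,4,5,6}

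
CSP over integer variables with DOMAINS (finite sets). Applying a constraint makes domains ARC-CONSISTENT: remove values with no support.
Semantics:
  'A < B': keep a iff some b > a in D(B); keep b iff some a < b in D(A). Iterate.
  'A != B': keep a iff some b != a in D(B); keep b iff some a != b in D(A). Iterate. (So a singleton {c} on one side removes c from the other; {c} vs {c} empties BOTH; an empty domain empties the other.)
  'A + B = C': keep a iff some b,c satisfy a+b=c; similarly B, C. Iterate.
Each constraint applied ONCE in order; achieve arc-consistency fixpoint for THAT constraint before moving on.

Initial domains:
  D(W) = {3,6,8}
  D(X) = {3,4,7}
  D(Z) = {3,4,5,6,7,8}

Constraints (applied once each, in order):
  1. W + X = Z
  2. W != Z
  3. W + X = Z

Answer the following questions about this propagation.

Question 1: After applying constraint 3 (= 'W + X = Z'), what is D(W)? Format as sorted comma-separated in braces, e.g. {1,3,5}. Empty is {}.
Answer: {3}

Derivation:
Constraint 1 (W + X = Z) on D(W)={3,6,8} D(X)={3,4,7} D(Z)={3,4,5,6,7,8}: W {3,6,8}->{3}; X {3,4,7}->{3,4}; Z {3,4,5,6,7,8}->{6,7}
Constraint 2 (W != Z) on D(W)={3} D(Z)={6,7}: no change
Constraint 3 (W + X = Z) on D(W)={3} D(X)={3,4} D(Z)={6,7}: no change
So after constraint 3: D(W) = {3}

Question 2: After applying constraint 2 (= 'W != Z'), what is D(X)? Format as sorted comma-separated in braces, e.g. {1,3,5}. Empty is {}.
Answer: {3,4}

Derivation:
Constraint 1 (W + X = Z) on D(W)={3,6,8} D(X)={3,4,7} D(Z)={3,4,5,6,7,8}: W {3,6,8}->{3}; X {3,4,7}->{3,4}; Z {3,4,5,6,7,8}->{6,7}
Constraint 2 (W != Z) on D(W)={3} D(Z)={6,7}: no change
So after constraint 2: D(X) = {3,4}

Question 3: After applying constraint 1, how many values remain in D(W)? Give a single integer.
Answer: 1

Derivation:
Constraint 1 (W + X = Z) on D(W)={3,6,8} D(X)={3,4,7} D(Z)={3,4,5,6,7,8}: W {3,6,8}->{3}; X {3,4,7}->{3,4}; Z {3,4,5,6,7,8}->{6,7}
So after constraint 1: D(W)={3}, size = 1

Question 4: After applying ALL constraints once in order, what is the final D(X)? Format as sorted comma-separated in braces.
Constraint 1 (W + X = Z) on D(W)={3,6,8} D(X)={3,4,7} D(Z)={3,4,5,6,7,8}: W {3,6,8}->{3}; X {3,4,7}->{3,4}; Z {3,4,5,6,7,8}->{6,7}
Constraint 2 (W != Z) on D(W)={3} D(Z)={6,7}: no change
Constraint 3 (W + X = Z) on D(W)={3} D(X)={3,4} D(Z)={6,7}: no change
So after all 3 constraints: D(X) = {3,4}

Answer: {3,4}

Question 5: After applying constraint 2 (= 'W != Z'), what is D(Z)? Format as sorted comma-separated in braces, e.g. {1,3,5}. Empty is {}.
Answer: {6,7}

Derivation:
Constraint 1 (W + X = Z) on D(W)={3,6,8} D(X)={3,4,7} D(Z)={3,4,5,6,7,8}: W {3,6,8}->{3}; X {3,4,7}->{3,4}; Z {3,4,5,6,7,8}->{6,7}
Constraint 2 (W != Z) on D(W)={3} D(Z)={6,7}: no change
So after constraint 2: D(Z) = {6,7}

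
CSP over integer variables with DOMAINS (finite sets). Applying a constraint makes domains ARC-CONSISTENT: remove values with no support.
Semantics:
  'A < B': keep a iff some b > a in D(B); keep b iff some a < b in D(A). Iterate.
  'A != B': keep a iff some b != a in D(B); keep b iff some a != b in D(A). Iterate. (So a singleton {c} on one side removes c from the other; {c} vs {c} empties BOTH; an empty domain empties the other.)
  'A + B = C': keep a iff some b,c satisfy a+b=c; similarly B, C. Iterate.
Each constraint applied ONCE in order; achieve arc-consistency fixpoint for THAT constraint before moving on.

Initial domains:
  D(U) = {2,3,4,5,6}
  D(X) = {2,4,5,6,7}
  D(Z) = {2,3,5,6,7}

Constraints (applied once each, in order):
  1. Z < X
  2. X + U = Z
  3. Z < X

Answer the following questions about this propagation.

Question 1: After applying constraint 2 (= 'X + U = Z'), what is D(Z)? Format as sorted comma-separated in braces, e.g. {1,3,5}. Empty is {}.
Answer: {6}

Derivation:
Constraint 1 (Z < X) on D(Z)={2,3,5,6,7} D(X)={2,4,5,6,7}: Z {2,3,5,6,7}->{2,3,5,6}; X {2,4,5,6,7}->{4,5,6,7}
Constraint 2 (X + U = Z) on D(X)={4,5,6,7} D(U)={2,3,4,5,6} D(Z)={2,3,5,6}: X {4,5,6,7}->{4}; U {2,3,4,5,6}->{2}; Z {2,3,5,6}->{6}
So after constraint 2: D(Z) = {6}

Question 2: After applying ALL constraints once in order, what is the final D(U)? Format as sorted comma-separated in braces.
Constraint 1 (Z < X) on D(Z)={2,3,5,6,7} D(X)={2,4,5,6,7}: Z {2,3,5,6,7}->{2,3,5,6}; X {2,4,5,6,7}->{4,5,6,7}
Constraint 2 (X + U = Z) on D(X)={4,5,6,7} D(U)={2,3,4,5,6} D(Z)={2,3,5,6}: X {4,5,6,7}->{4}; U {2,3,4,5,6}->{2}; Z {2,3,5,6}->{6}
Constraint 3 (Z < X) on D(Z)={6} D(X)={4}: Z {6}->{}; X {4}->{}
So after all 3 constraints: D(U) = {2}

Answer: {2}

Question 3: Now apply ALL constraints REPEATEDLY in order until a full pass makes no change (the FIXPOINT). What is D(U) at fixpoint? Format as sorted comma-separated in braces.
Answer: {}

Derivation:
pass 0 (initial): D(U)={2,3,4,5,6}
pass 1: U {2,3,4,5,6}->{2}; X {2,4,5,6,7}->{}; Z {2,3,5,6,7}->{}
pass 2: U {2}->{}
pass 3: no change
Fixpoint after 3 passes: D(U) = {}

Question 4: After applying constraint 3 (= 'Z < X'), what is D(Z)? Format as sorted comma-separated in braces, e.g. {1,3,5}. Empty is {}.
Constraint 1 (Z < X) on D(Z)={2,3,5,6,7} D(X)={2,4,5,6,7}: Z {2,3,5,6,7}->{2,3,5,6}; X {2,4,5,6,7}->{4,5,6,7}
Constraint 2 (X + U = Z) on D(X)={4,5,6,7} D(U)={2,3,4,5,6} D(Z)={2,3,5,6}: X {4,5,6,7}->{4}; U {2,3,4,5,6}->{2}; Z {2,3,5,6}->{6}
Constraint 3 (Z < X) on D(Z)={6} D(X)={4}: Z {6}->{}; X {4}->{}
So after constraint 3: D(Z) = {}

Answer: {}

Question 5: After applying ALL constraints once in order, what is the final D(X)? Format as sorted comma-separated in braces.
Constraint 1 (Z < X) on D(Z)={2,3,5,6,7} D(X)={2,4,5,6,7}: Z {2,3,5,6,7}->{2,3,5,6}; X {2,4,5,6,7}->{4,5,6,7}
Constraint 2 (X + U = Z) on D(X)={4,5,6,7} D(U)={2,3,4,5,6} D(Z)={2,3,5,6}: X {4,5,6,7}->{4}; U {2,3,4,5,6}->{2}; Z {2,3,5,6}->{6}
Constraint 3 (Z < X) on D(Z)={6} D(X)={4}: Z {6}->{}; X {4}->{}
So after all 3 constraints: D(X) = {}

Answer: {}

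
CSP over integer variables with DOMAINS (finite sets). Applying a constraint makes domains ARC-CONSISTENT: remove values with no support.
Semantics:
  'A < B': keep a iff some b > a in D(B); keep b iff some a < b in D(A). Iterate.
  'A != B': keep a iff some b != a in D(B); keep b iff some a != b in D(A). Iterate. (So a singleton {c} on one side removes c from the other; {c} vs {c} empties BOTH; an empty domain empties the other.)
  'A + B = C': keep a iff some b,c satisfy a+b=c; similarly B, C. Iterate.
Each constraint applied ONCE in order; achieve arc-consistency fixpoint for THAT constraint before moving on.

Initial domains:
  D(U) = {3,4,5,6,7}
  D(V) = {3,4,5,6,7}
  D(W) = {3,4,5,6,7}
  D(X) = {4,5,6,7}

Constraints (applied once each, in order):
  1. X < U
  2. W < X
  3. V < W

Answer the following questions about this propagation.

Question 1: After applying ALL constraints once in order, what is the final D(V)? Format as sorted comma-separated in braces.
Answer: {3,4}

Derivation:
Constraint 1 (X < U) on D(X)={4,5,6,7} D(U)={3,4,5,6,7}: X {4,5,6,7}->{4,5,6}; U {3,4,5,6,7}->{5,6,7}
Constraint 2 (W < X) on D(W)={3,4,5,6,7} D(X)={4,5,6}: W {3,4,5,6,7}->{3,4,5}
Constraint 3 (V < W) on D(V)={3,4,5,6,7} D(W)={3,4,5}: V {3,4,5,6,7}->{3,4}; W {3,4,5}->{4,5}
So after all 3 constraints: D(V) = {3,4}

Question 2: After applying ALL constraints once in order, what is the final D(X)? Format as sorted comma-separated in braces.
Answer: {4,5,6}

Derivation:
Constraint 1 (X < U) on D(X)={4,5,6,7} D(U)={3,4,5,6,7}: X {4,5,6,7}->{4,5,6}; U {3,4,5,6,7}->{5,6,7}
Constraint 2 (W < X) on D(W)={3,4,5,6,7} D(X)={4,5,6}: W {3,4,5,6,7}->{3,4,5}
Constraint 3 (V < W) on D(V)={3,4,5,6,7} D(W)={3,4,5}: V {3,4,5,6,7}->{3,4}; W {3,4,5}->{4,5}
So after all 3 constraints: D(X) = {4,5,6}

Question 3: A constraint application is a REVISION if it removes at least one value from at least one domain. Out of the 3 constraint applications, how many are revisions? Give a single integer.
Answer: 3

Derivation:
Constraint 1 (X < U) on D(X)={4,5,6,7} D(U)={3,4,5,6,7}: X {4,5,6,7}->{4,5,6}; U {3,4,5,6,7}->{5,6,7} => REVISION
Constraint 2 (W < X) on D(W)={3,4,5,6,7} D(X)={4,5,6}: W {3,4,5,6,7}->{3,4,5} => REVISION
Constraint 3 (V < W) on D(V)={3,4,5,6,7} D(W)={3,4,5}: V {3,4,5,6,7}->{3,4}; W {3,4,5}->{4,5} => REVISION
Total revisions = 3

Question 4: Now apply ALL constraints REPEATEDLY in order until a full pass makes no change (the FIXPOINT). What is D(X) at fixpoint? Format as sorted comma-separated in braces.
Answer: {5,6}

Derivation:
pass 0 (initial): D(X)={4,5,6,7}
pass 1: U {3,4,5,6,7}->{5,6,7}; V {3,4,5,6,7}->{3,4}; W {3,4,5,6,7}->{4,5}; X {4,5,6,7}->{4,5,6}
pass 2: X {4,5,6}->{5,6}
pass 3: U {5,6,7}->{6,7}
pass 4: no change
Fixpoint after 4 passes: D(X) = {5,6}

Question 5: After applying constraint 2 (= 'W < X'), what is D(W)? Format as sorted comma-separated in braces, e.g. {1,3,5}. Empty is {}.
Answer: {3,4,5}

Derivation:
Constraint 1 (X < U) on D(X)={4,5,6,7} D(U)={3,4,5,6,7}: X {4,5,6,7}->{4,5,6}; U {3,4,5,6,7}->{5,6,7}
Constraint 2 (W < X) on D(W)={3,4,5,6,7} D(X)={4,5,6}: W {3,4,5,6,7}->{3,4,5}
So after constraint 2: D(W) = {3,4,5}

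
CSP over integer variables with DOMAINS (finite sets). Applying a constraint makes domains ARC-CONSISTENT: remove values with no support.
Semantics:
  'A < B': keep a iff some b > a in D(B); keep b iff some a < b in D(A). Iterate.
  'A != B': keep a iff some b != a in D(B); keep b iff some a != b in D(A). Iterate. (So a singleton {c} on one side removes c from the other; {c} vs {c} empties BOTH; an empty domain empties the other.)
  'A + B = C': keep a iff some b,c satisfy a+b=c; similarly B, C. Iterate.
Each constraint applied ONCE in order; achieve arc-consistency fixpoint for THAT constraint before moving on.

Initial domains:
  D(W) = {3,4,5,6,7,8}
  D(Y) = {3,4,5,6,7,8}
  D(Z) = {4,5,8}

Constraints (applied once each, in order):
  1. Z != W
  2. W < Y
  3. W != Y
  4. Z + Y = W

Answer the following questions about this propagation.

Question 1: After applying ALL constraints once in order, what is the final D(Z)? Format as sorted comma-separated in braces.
Constraint 1 (Z != W) on D(Z)={4,5,8} D(W)={3,4,5,6,7,8}: no change
Constraint 2 (W < Y) on D(W)={3,4,5,6,7,8} D(Y)={3,4,5,6,7,8}: W {3,4,5,6,7,8}->{3,4,5,6,7}; Y {3,4,5,6,7,8}->{4,5,6,7,8}
Constraint 3 (W != Y) on D(W)={3,4,5,6,7} D(Y)={4,5,6,7,8}: no change
Constraint 4 (Z + Y = W) on D(Z)={4,5,8} D(Y)={4,5,6,7,8} D(W)={3,4,5,6,7}: Z {4,5,8}->{}; Y {4,5,6,7,8}->{}; W {3,4,5,6,7}->{}
So after all 4 constraints: D(Z) = {}

Answer: {}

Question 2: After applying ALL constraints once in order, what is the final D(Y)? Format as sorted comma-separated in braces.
Answer: {}

Derivation:
Constraint 1 (Z != W) on D(Z)={4,5,8} D(W)={3,4,5,6,7,8}: no change
Constraint 2 (W < Y) on D(W)={3,4,5,6,7,8} D(Y)={3,4,5,6,7,8}: W {3,4,5,6,7,8}->{3,4,5,6,7}; Y {3,4,5,6,7,8}->{4,5,6,7,8}
Constraint 3 (W != Y) on D(W)={3,4,5,6,7} D(Y)={4,5,6,7,8}: no change
Constraint 4 (Z + Y = W) on D(Z)={4,5,8} D(Y)={4,5,6,7,8} D(W)={3,4,5,6,7}: Z {4,5,8}->{}; Y {4,5,6,7,8}->{}; W {3,4,5,6,7}->{}
So after all 4 constraints: D(Y) = {}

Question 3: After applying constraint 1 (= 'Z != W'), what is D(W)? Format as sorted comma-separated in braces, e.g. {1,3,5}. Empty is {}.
Answer: {3,4,5,6,7,8}

Derivation:
Constraint 1 (Z != W) on D(Z)={4,5,8} D(W)={3,4,5,6,7,8}: no change
So after constraint 1: D(W) = {3,4,5,6,7,8}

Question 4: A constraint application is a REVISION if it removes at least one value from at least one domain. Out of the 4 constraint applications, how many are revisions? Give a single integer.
Answer: 2

Derivation:
Constraint 1 (Z != W) on D(Z)={4,5,8} D(W)={3,4,5,6,7,8}: no change => not a revision
Constraint 2 (W < Y) on D(W)={3,4,5,6,7,8} D(Y)={3,4,5,6,7,8}: W {3,4,5,6,7,8}->{3,4,5,6,7}; Y {3,4,5,6,7,8}->{4,5,6,7,8} => REVISION
Constraint 3 (W != Y) on D(W)={3,4,5,6,7} D(Y)={4,5,6,7,8}: no change => not a revision
Constraint 4 (Z + Y = W) on D(Z)={4,5,8} D(Y)={4,5,6,7,8} D(W)={3,4,5,6,7}: Z {4,5,8}->{}; Y {4,5,6,7,8}->{}; W {3,4,5,6,7}->{} => REVISION
Total revisions = 2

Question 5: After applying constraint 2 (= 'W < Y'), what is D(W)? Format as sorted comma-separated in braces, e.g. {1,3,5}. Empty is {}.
Constraint 1 (Z != W) on D(Z)={4,5,8} D(W)={3,4,5,6,7,8}: no change
Constraint 2 (W < Y) on D(W)={3,4,5,6,7,8} D(Y)={3,4,5,6,7,8}: W {3,4,5,6,7,8}->{3,4,5,6,7}; Y {3,4,5,6,7,8}->{4,5,6,7,8}
So after constraint 2: D(W) = {3,4,5,6,7}

Answer: {3,4,5,6,7}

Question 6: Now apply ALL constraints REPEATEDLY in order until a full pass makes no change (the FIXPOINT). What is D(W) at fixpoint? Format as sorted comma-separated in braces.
Answer: {}

Derivation:
pass 0 (initial): D(W)={3,4,5,6,7,8}
pass 1: W {3,4,5,6,7,8}->{}; Y {3,4,5,6,7,8}->{}; Z {4,5,8}->{}
pass 2: no change
Fixpoint after 2 passes: D(W) = {}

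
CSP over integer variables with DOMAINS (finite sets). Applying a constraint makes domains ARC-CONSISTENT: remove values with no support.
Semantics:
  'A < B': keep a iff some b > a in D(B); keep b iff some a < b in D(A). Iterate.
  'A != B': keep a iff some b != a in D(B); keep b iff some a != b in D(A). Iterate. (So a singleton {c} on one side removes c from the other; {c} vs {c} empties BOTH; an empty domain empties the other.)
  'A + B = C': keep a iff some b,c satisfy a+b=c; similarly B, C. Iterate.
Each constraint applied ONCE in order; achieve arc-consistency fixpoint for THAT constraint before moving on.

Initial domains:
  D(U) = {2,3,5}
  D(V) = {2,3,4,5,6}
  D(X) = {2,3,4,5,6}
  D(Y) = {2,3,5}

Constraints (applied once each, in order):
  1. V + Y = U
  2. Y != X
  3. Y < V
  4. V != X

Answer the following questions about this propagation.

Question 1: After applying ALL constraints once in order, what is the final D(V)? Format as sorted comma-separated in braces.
Answer: {3}

Derivation:
Constraint 1 (V + Y = U) on D(V)={2,3,4,5,6} D(Y)={2,3,5} D(U)={2,3,5}: V {2,3,4,5,6}->{2,3}; Y {2,3,5}->{2,3}; U {2,3,5}->{5}
Constraint 2 (Y != X) on D(Y)={2,3} D(X)={2,3,4,5,6}: no change
Constraint 3 (Y < V) on D(Y)={2,3} D(V)={2,3}: Y {2,3}->{2}; V {2,3}->{3}
Constraint 4 (V != X) on D(V)={3} D(X)={2,3,4,5,6}: X {2,3,4,5,6}->{2,4,5,6}
So after all 4 constraints: D(V) = {3}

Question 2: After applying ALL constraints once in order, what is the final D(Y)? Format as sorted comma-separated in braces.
Constraint 1 (V + Y = U) on D(V)={2,3,4,5,6} D(Y)={2,3,5} D(U)={2,3,5}: V {2,3,4,5,6}->{2,3}; Y {2,3,5}->{2,3}; U {2,3,5}->{5}
Constraint 2 (Y != X) on D(Y)={2,3} D(X)={2,3,4,5,6}: no change
Constraint 3 (Y < V) on D(Y)={2,3} D(V)={2,3}: Y {2,3}->{2}; V {2,3}->{3}
Constraint 4 (V != X) on D(V)={3} D(X)={2,3,4,5,6}: X {2,3,4,5,6}->{2,4,5,6}
So after all 4 constraints: D(Y) = {2}

Answer: {2}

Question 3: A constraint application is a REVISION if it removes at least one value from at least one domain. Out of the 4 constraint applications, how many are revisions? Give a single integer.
Constraint 1 (V + Y = U) on D(V)={2,3,4,5,6} D(Y)={2,3,5} D(U)={2,3,5}: V {2,3,4,5,6}->{2,3}; Y {2,3,5}->{2,3}; U {2,3,5}->{5} => REVISION
Constraint 2 (Y != X) on D(Y)={2,3} D(X)={2,3,4,5,6}: no change => not a revision
Constraint 3 (Y < V) on D(Y)={2,3} D(V)={2,3}: Y {2,3}->{2}; V {2,3}->{3} => REVISION
Constraint 4 (V != X) on D(V)={3} D(X)={2,3,4,5,6}: X {2,3,4,5,6}->{2,4,5,6} => REVISION
Total revisions = 3

Answer: 3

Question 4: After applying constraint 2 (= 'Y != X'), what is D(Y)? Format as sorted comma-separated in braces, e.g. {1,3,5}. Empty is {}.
Constraint 1 (V + Y = U) on D(V)={2,3,4,5,6} D(Y)={2,3,5} D(U)={2,3,5}: V {2,3,4,5,6}->{2,3}; Y {2,3,5}->{2,3}; U {2,3,5}->{5}
Constraint 2 (Y != X) on D(Y)={2,3} D(X)={2,3,4,5,6}: no change
So after constraint 2: D(Y) = {2,3}

Answer: {2,3}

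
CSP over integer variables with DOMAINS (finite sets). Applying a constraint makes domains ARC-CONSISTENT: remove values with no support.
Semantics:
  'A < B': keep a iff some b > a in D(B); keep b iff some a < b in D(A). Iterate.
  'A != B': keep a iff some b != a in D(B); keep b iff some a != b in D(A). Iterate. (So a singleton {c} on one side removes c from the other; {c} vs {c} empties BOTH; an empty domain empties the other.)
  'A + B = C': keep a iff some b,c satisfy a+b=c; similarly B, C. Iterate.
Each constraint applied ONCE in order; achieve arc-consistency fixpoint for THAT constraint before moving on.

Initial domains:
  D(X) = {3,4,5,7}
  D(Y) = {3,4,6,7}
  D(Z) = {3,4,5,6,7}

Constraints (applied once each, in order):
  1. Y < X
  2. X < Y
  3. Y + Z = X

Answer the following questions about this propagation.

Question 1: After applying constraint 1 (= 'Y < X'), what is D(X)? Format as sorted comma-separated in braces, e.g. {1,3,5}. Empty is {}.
Answer: {4,5,7}

Derivation:
Constraint 1 (Y < X) on D(Y)={3,4,6,7} D(X)={3,4,5,7}: Y {3,4,6,7}->{3,4,6}; X {3,4,5,7}->{4,5,7}
So after constraint 1: D(X) = {4,5,7}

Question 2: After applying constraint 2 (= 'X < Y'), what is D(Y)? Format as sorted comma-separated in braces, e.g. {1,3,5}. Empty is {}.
Constraint 1 (Y < X) on D(Y)={3,4,6,7} D(X)={3,4,5,7}: Y {3,4,6,7}->{3,4,6}; X {3,4,5,7}->{4,5,7}
Constraint 2 (X < Y) on D(X)={4,5,7} D(Y)={3,4,6}: X {4,5,7}->{4,5}; Y {3,4,6}->{6}
So after constraint 2: D(Y) = {6}

Answer: {6}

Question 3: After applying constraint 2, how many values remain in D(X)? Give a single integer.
Answer: 2

Derivation:
Constraint 1 (Y < X) on D(Y)={3,4,6,7} D(X)={3,4,5,7}: Y {3,4,6,7}->{3,4,6}; X {3,4,5,7}->{4,5,7}
Constraint 2 (X < Y) on D(X)={4,5,7} D(Y)={3,4,6}: X {4,5,7}->{4,5}; Y {3,4,6}->{6}
So after constraint 2: D(X)={4,5}, size = 2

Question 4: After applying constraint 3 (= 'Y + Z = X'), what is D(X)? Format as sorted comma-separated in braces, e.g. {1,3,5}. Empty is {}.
Answer: {}

Derivation:
Constraint 1 (Y < X) on D(Y)={3,4,6,7} D(X)={3,4,5,7}: Y {3,4,6,7}->{3,4,6}; X {3,4,5,7}->{4,5,7}
Constraint 2 (X < Y) on D(X)={4,5,7} D(Y)={3,4,6}: X {4,5,7}->{4,5}; Y {3,4,6}->{6}
Constraint 3 (Y + Z = X) on D(Y)={6} D(Z)={3,4,5,6,7} D(X)={4,5}: Y {6}->{}; Z {3,4,5,6,7}->{}; X {4,5}->{}
So after constraint 3: D(X) = {}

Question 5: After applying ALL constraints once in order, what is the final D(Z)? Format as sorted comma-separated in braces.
Constraint 1 (Y < X) on D(Y)={3,4,6,7} D(X)={3,4,5,7}: Y {3,4,6,7}->{3,4,6}; X {3,4,5,7}->{4,5,7}
Constraint 2 (X < Y) on D(X)={4,5,7} D(Y)={3,4,6}: X {4,5,7}->{4,5}; Y {3,4,6}->{6}
Constraint 3 (Y + Z = X) on D(Y)={6} D(Z)={3,4,5,6,7} D(X)={4,5}: Y {6}->{}; Z {3,4,5,6,7}->{}; X {4,5}->{}
So after all 3 constraints: D(Z) = {}

Answer: {}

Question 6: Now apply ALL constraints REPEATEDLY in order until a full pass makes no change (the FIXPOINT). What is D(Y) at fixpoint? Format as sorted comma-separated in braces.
pass 0 (initial): D(Y)={3,4,6,7}
pass 1: X {3,4,5,7}->{}; Y {3,4,6,7}->{}; Z {3,4,5,6,7}->{}
pass 2: no change
Fixpoint after 2 passes: D(Y) = {}

Answer: {}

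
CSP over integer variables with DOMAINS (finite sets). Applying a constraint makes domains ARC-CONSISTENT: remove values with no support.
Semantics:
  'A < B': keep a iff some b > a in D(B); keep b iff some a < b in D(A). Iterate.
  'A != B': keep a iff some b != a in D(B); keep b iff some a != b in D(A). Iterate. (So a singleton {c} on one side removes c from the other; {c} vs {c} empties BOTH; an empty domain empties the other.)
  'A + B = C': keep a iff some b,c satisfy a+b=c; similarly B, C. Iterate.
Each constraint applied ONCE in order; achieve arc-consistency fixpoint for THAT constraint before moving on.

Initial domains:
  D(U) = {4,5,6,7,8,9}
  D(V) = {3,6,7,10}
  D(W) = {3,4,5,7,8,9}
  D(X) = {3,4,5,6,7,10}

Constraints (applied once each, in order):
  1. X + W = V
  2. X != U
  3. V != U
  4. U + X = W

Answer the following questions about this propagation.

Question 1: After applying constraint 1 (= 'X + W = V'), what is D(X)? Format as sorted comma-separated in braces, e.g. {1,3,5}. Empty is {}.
Answer: {3,4,5,6,7}

Derivation:
Constraint 1 (X + W = V) on D(X)={3,4,5,6,7,10} D(W)={3,4,5,7,8,9} D(V)={3,6,7,10}: X {3,4,5,6,7,10}->{3,4,5,6,7}; W {3,4,5,7,8,9}->{3,4,5,7}; V {3,6,7,10}->{6,7,10}
So after constraint 1: D(X) = {3,4,5,6,7}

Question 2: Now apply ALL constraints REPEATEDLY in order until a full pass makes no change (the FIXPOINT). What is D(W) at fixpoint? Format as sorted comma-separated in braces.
Answer: {7}

Derivation:
pass 0 (initial): D(W)={3,4,5,7,8,9}
pass 1: U {4,5,6,7,8,9}->{4}; V {3,6,7,10}->{6,7,10}; W {3,4,5,7,8,9}->{7}; X {3,4,5,6,7,10}->{3}
pass 2: V {6,7,10}->{10}
pass 3: no change
Fixpoint after 3 passes: D(W) = {7}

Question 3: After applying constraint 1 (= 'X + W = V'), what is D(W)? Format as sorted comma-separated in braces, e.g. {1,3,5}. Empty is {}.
Answer: {3,4,5,7}

Derivation:
Constraint 1 (X + W = V) on D(X)={3,4,5,6,7,10} D(W)={3,4,5,7,8,9} D(V)={3,6,7,10}: X {3,4,5,6,7,10}->{3,4,5,6,7}; W {3,4,5,7,8,9}->{3,4,5,7}; V {3,6,7,10}->{6,7,10}
So after constraint 1: D(W) = {3,4,5,7}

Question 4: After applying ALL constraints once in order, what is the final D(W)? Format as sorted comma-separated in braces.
Answer: {7}

Derivation:
Constraint 1 (X + W = V) on D(X)={3,4,5,6,7,10} D(W)={3,4,5,7,8,9} D(V)={3,6,7,10}: X {3,4,5,6,7,10}->{3,4,5,6,7}; W {3,4,5,7,8,9}->{3,4,5,7}; V {3,6,7,10}->{6,7,10}
Constraint 2 (X != U) on D(X)={3,4,5,6,7} D(U)={4,5,6,7,8,9}: no change
Constraint 3 (V != U) on D(V)={6,7,10} D(U)={4,5,6,7,8,9}: no change
Constraint 4 (U + X = W) on D(U)={4,5,6,7,8,9} D(X)={3,4,5,6,7} D(W)={3,4,5,7}: U {4,5,6,7,8,9}->{4}; X {3,4,5,6,7}->{3}; W {3,4,5,7}->{7}
So after all 4 constraints: D(W) = {7}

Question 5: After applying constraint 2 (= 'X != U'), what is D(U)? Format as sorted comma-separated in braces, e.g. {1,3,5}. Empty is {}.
Constraint 1 (X + W = V) on D(X)={3,4,5,6,7,10} D(W)={3,4,5,7,8,9} D(V)={3,6,7,10}: X {3,4,5,6,7,10}->{3,4,5,6,7}; W {3,4,5,7,8,9}->{3,4,5,7}; V {3,6,7,10}->{6,7,10}
Constraint 2 (X != U) on D(X)={3,4,5,6,7} D(U)={4,5,6,7,8,9}: no change
So after constraint 2: D(U) = {4,5,6,7,8,9}

Answer: {4,5,6,7,8,9}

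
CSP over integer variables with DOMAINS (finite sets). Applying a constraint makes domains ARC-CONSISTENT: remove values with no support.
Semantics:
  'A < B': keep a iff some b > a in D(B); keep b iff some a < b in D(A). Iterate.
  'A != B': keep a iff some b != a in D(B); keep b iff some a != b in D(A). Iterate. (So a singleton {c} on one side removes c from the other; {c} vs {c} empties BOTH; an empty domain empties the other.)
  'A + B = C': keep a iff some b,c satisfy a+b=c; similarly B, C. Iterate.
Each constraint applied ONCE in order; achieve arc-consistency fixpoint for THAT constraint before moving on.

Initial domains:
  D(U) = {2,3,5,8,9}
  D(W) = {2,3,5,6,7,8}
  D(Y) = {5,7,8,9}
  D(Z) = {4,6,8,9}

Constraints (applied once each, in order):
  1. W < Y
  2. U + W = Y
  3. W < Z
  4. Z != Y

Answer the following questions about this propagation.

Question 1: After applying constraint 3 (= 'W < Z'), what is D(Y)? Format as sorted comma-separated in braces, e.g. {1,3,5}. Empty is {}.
Answer: {5,7,8,9}

Derivation:
Constraint 1 (W < Y) on D(W)={2,3,5,6,7,8} D(Y)={5,7,8,9}: no change
Constraint 2 (U + W = Y) on D(U)={2,3,5,8,9} D(W)={2,3,5,6,7,8} D(Y)={5,7,8,9}: U {2,3,5,8,9}->{2,3,5}; W {2,3,5,6,7,8}->{2,3,5,6,7}
Constraint 3 (W < Z) on D(W)={2,3,5,6,7} D(Z)={4,6,8,9}: no change
So after constraint 3: D(Y) = {5,7,8,9}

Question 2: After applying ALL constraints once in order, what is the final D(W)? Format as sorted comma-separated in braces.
Constraint 1 (W < Y) on D(W)={2,3,5,6,7,8} D(Y)={5,7,8,9}: no change
Constraint 2 (U + W = Y) on D(U)={2,3,5,8,9} D(W)={2,3,5,6,7,8} D(Y)={5,7,8,9}: U {2,3,5,8,9}->{2,3,5}; W {2,3,5,6,7,8}->{2,3,5,6,7}
Constraint 3 (W < Z) on D(W)={2,3,5,6,7} D(Z)={4,6,8,9}: no change
Constraint 4 (Z != Y) on D(Z)={4,6,8,9} D(Y)={5,7,8,9}: no change
So after all 4 constraints: D(W) = {2,3,5,6,7}

Answer: {2,3,5,6,7}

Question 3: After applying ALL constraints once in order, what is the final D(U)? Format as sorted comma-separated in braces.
Constraint 1 (W < Y) on D(W)={2,3,5,6,7,8} D(Y)={5,7,8,9}: no change
Constraint 2 (U + W = Y) on D(U)={2,3,5,8,9} D(W)={2,3,5,6,7,8} D(Y)={5,7,8,9}: U {2,3,5,8,9}->{2,3,5}; W {2,3,5,6,7,8}->{2,3,5,6,7}
Constraint 3 (W < Z) on D(W)={2,3,5,6,7} D(Z)={4,6,8,9}: no change
Constraint 4 (Z != Y) on D(Z)={4,6,8,9} D(Y)={5,7,8,9}: no change
So after all 4 constraints: D(U) = {2,3,5}

Answer: {2,3,5}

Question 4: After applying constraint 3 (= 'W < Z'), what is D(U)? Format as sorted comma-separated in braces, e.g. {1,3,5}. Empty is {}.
Constraint 1 (W < Y) on D(W)={2,3,5,6,7,8} D(Y)={5,7,8,9}: no change
Constraint 2 (U + W = Y) on D(U)={2,3,5,8,9} D(W)={2,3,5,6,7,8} D(Y)={5,7,8,9}: U {2,3,5,8,9}->{2,3,5}; W {2,3,5,6,7,8}->{2,3,5,6,7}
Constraint 3 (W < Z) on D(W)={2,3,5,6,7} D(Z)={4,6,8,9}: no change
So after constraint 3: D(U) = {2,3,5}

Answer: {2,3,5}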